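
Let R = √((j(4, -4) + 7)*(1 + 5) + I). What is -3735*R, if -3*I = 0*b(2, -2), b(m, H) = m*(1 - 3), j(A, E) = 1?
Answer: -14940*√3 ≈ -25877.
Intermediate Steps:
b(m, H) = -2*m (b(m, H) = m*(-2) = -2*m)
I = 0 (I = -0*(-2*2) = -0*(-4) = -⅓*0 = 0)
R = 4*√3 (R = √((1 + 7)*(1 + 5) + 0) = √(8*6 + 0) = √(48 + 0) = √48 = 4*√3 ≈ 6.9282)
-3735*R = -14940*√3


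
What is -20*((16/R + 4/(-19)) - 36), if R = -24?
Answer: 42040/57 ≈ 737.54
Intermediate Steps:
-20*((16/R + 4/(-19)) - 36) = -20*((16/(-24) + 4/(-19)) - 36) = -20*((16*(-1/24) + 4*(-1/19)) - 36) = -20*((-2/3 - 4/19) - 36) = -20*(-50/57 - 36) = -20*(-2102/57) = 42040/57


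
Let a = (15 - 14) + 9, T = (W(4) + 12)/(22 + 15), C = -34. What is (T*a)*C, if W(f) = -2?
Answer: -3400/37 ≈ -91.892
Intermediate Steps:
T = 10/37 (T = (-2 + 12)/(22 + 15) = 10/37 ≈ 0.27027)
a = 10 (a = 1 + 9 = 10)
(T*a)*C = ((10/37)*10)*(-34) = (100/37)*(-34) = -3400/37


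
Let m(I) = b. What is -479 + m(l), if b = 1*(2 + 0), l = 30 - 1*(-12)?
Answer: -477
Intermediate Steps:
l = 42 (l = 30 + 12 = 42)
b = 2 (b = 1*2 = 2)
m(I) = 2
-479 + m(l) = -479 + 2 = -477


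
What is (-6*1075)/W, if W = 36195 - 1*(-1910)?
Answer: -1290/7621 ≈ -0.16927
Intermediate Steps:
W = 38105 (W = 36195 + 1910 = 38105)
(-6*1075)/W = -6*1075/38105 = -6450*1/38105 = -1290/7621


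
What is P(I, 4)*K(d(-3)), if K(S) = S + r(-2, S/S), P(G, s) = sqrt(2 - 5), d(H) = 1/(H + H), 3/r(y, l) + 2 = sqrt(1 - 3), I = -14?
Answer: sqrt(6)/2 - 7*I*sqrt(3)/6 ≈ 1.2247 - 2.0207*I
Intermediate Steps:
r(y, l) = 3/(-2 + I*sqrt(2)) (r(y, l) = 3/(-2 + sqrt(1 - 3)) = 3/(-2 + sqrt(-2)) = 3/(-2 + I*sqrt(2)))
d(H) = 1/(2*H)
P(G, s) = I*sqrt(3) (P(G, s) = sqrt(-3) = I*sqrt(3))
K(S) = -1 + S - I*sqrt(2)/2 (K(S) = S + (-1 - I*sqrt(2)/2) = -1 + S - I*sqrt(2)/2)
P(I, 4)*K(d(-3)) = (I*sqrt(3))*(-1 + (1/2)/(-3) - I*sqrt(2)/2) = (I*sqrt(3))*(-1 + (1/2)*(-1/3) - I*sqrt(2)/2) = (I*sqrt(3))*(-1 - 1/6 - I*sqrt(2)/2) = (I*sqrt(3))*(-7/6 - I*sqrt(2)/2) = I*sqrt(3)*(-7/6 - I*sqrt(2)/2)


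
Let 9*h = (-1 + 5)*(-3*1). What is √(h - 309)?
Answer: 7*I*√57/3 ≈ 17.616*I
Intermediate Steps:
h = -4/3 (h = ((-1 + 5)*(-3*1))/9 = (4*(-3))/9 = (⅑)*(-12) = -4/3 ≈ -1.3333)
√(h - 309) = √(-4/3 - 309) = √(-931/3) = 7*I*√57/3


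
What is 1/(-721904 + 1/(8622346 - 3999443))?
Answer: -4622903/3337292167311 ≈ -1.3852e-6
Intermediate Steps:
1/(-721904 + 1/(8622346 - 3999443)) = 1/(-721904 + 1/4622903) = 1/(-3337292167311/4622903) = -4622903/3337292167311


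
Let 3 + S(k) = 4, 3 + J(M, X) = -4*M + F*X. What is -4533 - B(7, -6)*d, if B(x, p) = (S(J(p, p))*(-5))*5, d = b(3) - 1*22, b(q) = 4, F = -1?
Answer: -4983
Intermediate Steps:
J(M, X) = -3 - X - 4*M (J(M, X) = -3 + (-4*M - X) = -3 + (-X - 4*M) = -3 - X - 4*M)
S(k) = 1 (S(k) = -3 + 4 = 1)
d = -18 (d = 4 - 1*22 = 4 - 22 = -18)
B(x, p) = -25 (B(x, p) = (1*(-5))*5 = -5*5 = -25)
-4533 - B(7, -6)*d = -4533 - (-25)*(-18) = -4533 - 1*450 = -4533 - 450 = -4983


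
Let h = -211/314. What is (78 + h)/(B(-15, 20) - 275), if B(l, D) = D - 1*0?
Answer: -24281/80070 ≈ -0.30325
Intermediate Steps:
B(l, D) = D (B(l, D) = D + 0 = D)
h = -211/314 (h = -211*1/314 = -211/314 ≈ -0.67197)
(78 + h)/(B(-15, 20) - 275) = (78 - 211/314)/(20 - 275) = (24281/314)/(-255) = (24281/314)*(-1/255) = -24281/80070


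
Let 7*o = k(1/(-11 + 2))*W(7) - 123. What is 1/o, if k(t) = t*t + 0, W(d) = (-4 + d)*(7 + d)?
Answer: -189/3307 ≈ -0.057151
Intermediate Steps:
k(t) = t² (k(t) = t² + 0 = t²)
o = -3307/189 (o = ((1/(-11 + 2))²*(-28 + 7² + 3*7) - 123)/7 = ((1/(-9))²*(-28 + 49 + 21) - 123)/7 = ((-⅑)²*42 - 123)/7 = ((1/81)*42 - 123)/7 = (14/27 - 123)/7 = (⅐)*(-3307/27) = -3307/189 ≈ -17.497)
1/o = 1/(-3307/189) = -189/3307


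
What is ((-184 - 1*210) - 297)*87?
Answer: -60117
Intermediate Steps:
((-184 - 1*210) - 297)*87 = ((-184 - 210) - 297)*87 = (-394 - 297)*87 = -691*87 = -60117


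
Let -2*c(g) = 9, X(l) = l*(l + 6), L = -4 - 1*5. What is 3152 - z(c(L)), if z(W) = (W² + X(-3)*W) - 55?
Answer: 12585/4 ≈ 3146.3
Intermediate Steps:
L = -9 (L = -4 - 5 = -9)
X(l) = l*(6 + l)
c(g) = -9/2 (c(g) = -½*9 = -9/2)
z(W) = -55 + W² - 9*W (z(W) = (W² + (-3*(6 - 3))*W) - 55 = (W² + (-3*3)*W) - 55 = (W² - 9*W) - 55 = -55 + W² - 9*W)
3152 - z(c(L)) = 3152 - (-55 + (-9/2)² - 9*(-9/2)) = 3152 - (-55 + 81/4 + 81/2) = 3152 - 1*23/4 = 3152 - 23/4 = 12585/4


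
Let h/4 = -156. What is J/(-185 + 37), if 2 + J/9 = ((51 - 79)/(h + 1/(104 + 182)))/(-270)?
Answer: 24094507/198093930 ≈ 0.12163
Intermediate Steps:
h = -624 (h = 4*(-156) = -624)
J = -48189014/2676945 (J = -18 + 9*(((51 - 79)/(-624 + 1/(104 + 182)))/(-270)) = -18 + 9*(-28/(-624 + 1/286)*(-1/270)) = -18 + 9*(-28/(-178463/286)*(-1/270)) = -18 + 9*(-28*(-286/178463)*(-1/270)) = -18 + 9*((8008/178463)*(-1/270)) = -18 + 9*(-4004/24092505) = -18 - 4004/2676945 = -48189014/2676945 ≈ -18.001)
J/(-185 + 37) = -48189014/2676945/(-185 + 37) = -48189014/2676945/(-148) = -1/148*(-48189014/2676945) = 24094507/198093930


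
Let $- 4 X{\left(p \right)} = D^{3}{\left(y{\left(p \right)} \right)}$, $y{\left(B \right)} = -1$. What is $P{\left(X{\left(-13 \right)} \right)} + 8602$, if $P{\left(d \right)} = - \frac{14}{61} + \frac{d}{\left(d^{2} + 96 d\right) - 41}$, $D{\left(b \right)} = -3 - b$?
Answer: $\frac{81329862}{9455} \approx 8601.8$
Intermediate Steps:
$X{\left(p \right)} = 2$ ($X{\left(p \right)} = - \frac{\left(-3 - -1\right)^{3}}{4} = - \frac{\left(-3 + 1\right)^{3}}{4} = - \frac{\left(-2\right)^{3}}{4} = \left(- \frac{1}{4}\right) \left(-8\right) = 2$)
$P{\left(d \right)} = - \frac{14}{61} + \frac{d}{-41 + d^{2} + 96 d}$ ($P{\left(d \right)} = \left(-14\right) \frac{1}{61} + \frac{d}{-41 + d^{2} + 96 d} = - \frac{14}{61} + \frac{d}{-41 + d^{2} + 96 d}$)
$P{\left(X{\left(-13 \right)} \right)} + 8602 = \frac{574 - 2566 - 14 \cdot 2^{2}}{61 \left(-41 + 2^{2} + 96 \cdot 2\right)} + 8602 = \frac{574 - 2566 - 56}{61 \left(-41 + 4 + 192\right)} + 8602 = \frac{574 - 2566 - 56}{61 \cdot 155} + 8602 = \frac{1}{61} \cdot \frac{1}{155} \left(-2048\right) + 8602 = - \frac{2048}{9455} + 8602 = \frac{81329862}{9455}$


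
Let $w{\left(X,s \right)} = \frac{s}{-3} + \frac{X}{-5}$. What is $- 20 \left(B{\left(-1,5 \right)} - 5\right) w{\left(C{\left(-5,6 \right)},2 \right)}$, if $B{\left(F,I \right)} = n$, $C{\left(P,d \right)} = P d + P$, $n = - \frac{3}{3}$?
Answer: $760$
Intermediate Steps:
$n = -1$ ($n = \left(-3\right) \frac{1}{3} = -1$)
$C{\left(P,d \right)} = P + P d$
$w{\left(X,s \right)} = - \frac{s}{3} - \frac{X}{5}$ ($w{\left(X,s \right)} = s \left(- \frac{1}{3}\right) + X \left(- \frac{1}{5}\right) = - \frac{s}{3} - \frac{X}{5}$)
$B{\left(F,I \right)} = -1$
$- 20 \left(B{\left(-1,5 \right)} - 5\right) w{\left(C{\left(-5,6 \right)},2 \right)} = - 20 \left(-1 - 5\right) \left(\left(- \frac{1}{3}\right) 2 - \frac{\left(-5\right) \left(1 + 6\right)}{5}\right) = - 20 \left(- 6 \left(- \frac{2}{3} - \frac{\left(-5\right) 7}{5}\right)\right) = - 20 \left(- 6 \left(- \frac{2}{3} - -7\right)\right) = - 20 \left(- 6 \left(- \frac{2}{3} + 7\right)\right) = - 20 \left(\left(-6\right) \frac{19}{3}\right) = \left(-20\right) \left(-38\right) = 760$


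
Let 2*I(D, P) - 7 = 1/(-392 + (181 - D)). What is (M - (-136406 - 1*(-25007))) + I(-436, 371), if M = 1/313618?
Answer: 7861011737159/70564050 ≈ 1.1140e+5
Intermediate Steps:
I(D, P) = 7/2 + 1/(2*(-211 - D)) (I(D, P) = 7/2 + 1/(2*(-392 + (181 - D))) = 7/2 + 1/(2*(-211 - D)))
M = 1/313618 ≈ 3.1886e-6
(M - (-136406 - 1*(-25007))) + I(-436, 371) = (1/313618 - (-136406 - 1*(-25007))) + (1476 + 7*(-436))/(2*(211 - 436)) = (1/313618 - (-136406 + 25007)) + (½)*(1476 - 3052)/(-225) = (1/313618 - 1*(-111399)) + (½)*(-1/225)*(-1576) = (1/313618 + 111399) + 788/225 = 34936731583/313618 + 788/225 = 7861011737159/70564050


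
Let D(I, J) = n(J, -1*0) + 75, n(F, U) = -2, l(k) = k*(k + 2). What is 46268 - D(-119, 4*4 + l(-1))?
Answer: 46195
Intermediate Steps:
l(k) = k*(2 + k)
D(I, J) = 73 (D(I, J) = -2 + 75 = 73)
46268 - D(-119, 4*4 + l(-1)) = 46268 - 1*73 = 46268 - 73 = 46195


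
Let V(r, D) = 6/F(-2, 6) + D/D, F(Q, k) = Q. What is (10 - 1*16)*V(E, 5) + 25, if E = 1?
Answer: 37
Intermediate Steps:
V(r, D) = -2 (V(r, D) = 6/(-2) + D/D = 6*(-½) + 1 = -3 + 1 = -2)
(10 - 1*16)*V(E, 5) + 25 = (10 - 1*16)*(-2) + 25 = (10 - 16)*(-2) + 25 = -6*(-2) + 25 = 12 + 25 = 37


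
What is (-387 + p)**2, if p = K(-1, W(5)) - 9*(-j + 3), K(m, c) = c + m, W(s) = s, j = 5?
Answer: 133225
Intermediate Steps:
p = 22 (p = (5 - 1) - 9*(-1*5 + 3) = 4 - 9*(-5 + 3) = 4 - 9*(-2) = 4 + 18 = 22)
(-387 + p)**2 = (-387 + 22)**2 = (-365)**2 = 133225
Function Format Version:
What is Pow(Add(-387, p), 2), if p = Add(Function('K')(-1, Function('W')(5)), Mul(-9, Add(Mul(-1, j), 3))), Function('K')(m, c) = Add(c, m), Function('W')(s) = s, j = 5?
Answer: 133225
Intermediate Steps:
p = 22 (p = Add(Add(5, -1), Mul(-9, Add(Mul(-1, 5), 3))) = Add(4, Mul(-9, Add(-5, 3))) = Add(4, Mul(-9, -2)) = Add(4, 18) = 22)
Pow(Add(-387, p), 2) = Pow(Add(-387, 22), 2) = Pow(-365, 2) = 133225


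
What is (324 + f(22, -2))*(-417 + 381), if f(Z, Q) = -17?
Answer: -11052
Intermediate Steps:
(324 + f(22, -2))*(-417 + 381) = (324 - 17)*(-417 + 381) = 307*(-36) = -11052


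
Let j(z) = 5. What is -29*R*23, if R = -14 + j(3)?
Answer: 6003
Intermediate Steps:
R = -9 (R = -14 + 5 = -9)
-29*R*23 = -29*(-9)*23 = 261*23 = 6003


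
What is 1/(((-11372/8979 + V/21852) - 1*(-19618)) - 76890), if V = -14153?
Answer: -65403036/3745887871369 ≈ -1.7460e-5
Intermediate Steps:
1/(((-11372/8979 + V/21852) - 1*(-19618)) - 76890) = 1/(((-11372/8979 - 14153/21852) - 1*(-19618)) - 76890) = 1/(((-11372*1/8979 - 14153*1/21852) + 19618) - 76890) = 1/(((-11372/8979 - 14153/21852) + 19618) - 76890) = 1/((-125193577/65403036 + 19618) - 76890) = 1/(1282951566671/65403036 - 76890) = 1/(-3745887871369/65403036) = -65403036/3745887871369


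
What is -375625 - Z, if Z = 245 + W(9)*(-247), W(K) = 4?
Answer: -374882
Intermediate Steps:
Z = -743 (Z = 245 + 4*(-247) = 245 - 988 = -743)
-375625 - Z = -375625 - 1*(-743) = -375625 + 743 = -374882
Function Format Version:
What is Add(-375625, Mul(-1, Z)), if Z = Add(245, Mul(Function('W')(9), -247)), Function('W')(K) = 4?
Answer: -374882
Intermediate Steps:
Z = -743 (Z = Add(245, Mul(4, -247)) = Add(245, -988) = -743)
Add(-375625, Mul(-1, Z)) = Add(-375625, Mul(-1, -743)) = Add(-375625, 743) = -374882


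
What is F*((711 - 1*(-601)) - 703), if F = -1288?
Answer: -784392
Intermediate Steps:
F*((711 - 1*(-601)) - 703) = -1288*((711 - 1*(-601)) - 703) = -1288*((711 + 601) - 703) = -1288*(1312 - 703) = -1288*609 = -784392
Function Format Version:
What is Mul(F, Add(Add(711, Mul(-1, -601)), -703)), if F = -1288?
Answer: -784392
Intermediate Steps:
Mul(F, Add(Add(711, Mul(-1, -601)), -703)) = Mul(-1288, Add(Add(711, Mul(-1, -601)), -703)) = Mul(-1288, Add(Add(711, 601), -703)) = Mul(-1288, Add(1312, -703)) = Mul(-1288, 609) = -784392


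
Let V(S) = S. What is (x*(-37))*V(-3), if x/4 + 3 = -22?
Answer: -11100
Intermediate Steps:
x = -100 (x = -12 + 4*(-22) = -12 - 88 = -100)
(x*(-37))*V(-3) = -100*(-37)*(-3) = 3700*(-3) = -11100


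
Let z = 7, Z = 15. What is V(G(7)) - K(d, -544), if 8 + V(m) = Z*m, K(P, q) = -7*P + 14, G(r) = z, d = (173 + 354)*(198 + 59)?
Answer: 948156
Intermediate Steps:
d = 135439 (d = 527*257 = 135439)
G(r) = 7
K(P, q) = 14 - 7*P
V(m) = -8 + 15*m
V(G(7)) - K(d, -544) = (-8 + 15*7) - (14 - 7*135439) = (-8 + 105) - (14 - 948073) = 97 - 1*(-948059) = 97 + 948059 = 948156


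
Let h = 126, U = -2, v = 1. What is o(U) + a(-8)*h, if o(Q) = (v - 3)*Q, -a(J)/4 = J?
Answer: 4036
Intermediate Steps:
a(J) = -4*J
o(Q) = -2*Q (o(Q) = (1 - 3)*Q = -2*Q)
o(U) + a(-8)*h = -2*(-2) - 4*(-8)*126 = 4 + 32*126 = 4 + 4032 = 4036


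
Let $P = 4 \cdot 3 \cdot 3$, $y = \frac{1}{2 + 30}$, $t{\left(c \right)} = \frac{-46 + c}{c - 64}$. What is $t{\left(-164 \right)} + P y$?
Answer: $\frac{311}{152} \approx 2.0461$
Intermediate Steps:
$t{\left(c \right)} = \frac{-46 + c}{-64 + c}$
$y = \frac{1}{32} \approx 0.03125$
$P = 36$ ($P = 12 \cdot 3 = 36$)
$t{\left(-164 \right)} + P y = \frac{-46 - 164}{-64 - 164} + 36 \cdot \frac{1}{32} = \frac{1}{-228} \left(-210\right) + \frac{9}{8} = \left(- \frac{1}{228}\right) \left(-210\right) + \frac{9}{8} = \frac{35}{38} + \frac{9}{8} = \frac{311}{152}$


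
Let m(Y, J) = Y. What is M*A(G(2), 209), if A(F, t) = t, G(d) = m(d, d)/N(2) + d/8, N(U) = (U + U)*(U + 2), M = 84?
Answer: 17556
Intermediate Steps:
N(U) = 2*U*(2 + U) (N(U) = (2*U)*(2 + U) = 2*U*(2 + U))
G(d) = 3*d/16 (G(d) = d/((2*2*(2 + 2))) + d/8 = d/((2*2*4)) + d*(⅛) = d/16 + d/8 = 3*d/16)
M*A(G(2), 209) = 84*209 = 17556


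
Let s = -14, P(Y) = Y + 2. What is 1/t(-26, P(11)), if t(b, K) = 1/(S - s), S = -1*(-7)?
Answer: 21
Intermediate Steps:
P(Y) = 2 + Y
S = 7
t(b, K) = 1/21 (t(b, K) = 1/(7 - 1*(-14)) = 1/(7 + 14) = 1/21)
1/t(-26, P(11)) = 1/(1/21) = 21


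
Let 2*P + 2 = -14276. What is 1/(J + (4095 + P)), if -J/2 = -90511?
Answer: 1/177978 ≈ 5.6187e-6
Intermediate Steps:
P = -7139 (P = -1 + (½)*(-14276) = -1 - 7138 = -7139)
J = 181022 (J = -2*(-90511) = 181022)
1/(J + (4095 + P)) = 1/(181022 + (4095 - 7139)) = 1/(181022 - 3044) = 1/177978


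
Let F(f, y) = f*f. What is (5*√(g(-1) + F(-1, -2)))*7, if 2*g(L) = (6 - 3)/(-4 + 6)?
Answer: 35*√7/2 ≈ 46.301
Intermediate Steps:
g(L) = ¾ (g(L) = ((6 - 3)/(-4 + 6))/2 = (3/2)/2 = (3*(½))/2 = (½)*(3/2) = ¾)
F(f, y) = f²
(5*√(g(-1) + F(-1, -2)))*7 = (5*√(¾ + (-1)²))*7 = (5*√(¾ + 1))*7 = (5*√(7/4))*7 = (5*(√7/2))*7 = (5*√7/2)*7 = 35*√7/2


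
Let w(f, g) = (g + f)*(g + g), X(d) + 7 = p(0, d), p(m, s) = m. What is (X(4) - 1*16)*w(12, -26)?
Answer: -16744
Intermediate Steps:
X(d) = -7 (X(d) = -7 + 0 = -7)
w(f, g) = 2*g*(f + g) (w(f, g) = (f + g)*(2*g) = 2*g*(f + g))
(X(4) - 1*16)*w(12, -26) = (-7 - 1*16)*(2*(-26)*(12 - 26)) = (-7 - 16)*(2*(-26)*(-14)) = -23*728 = -16744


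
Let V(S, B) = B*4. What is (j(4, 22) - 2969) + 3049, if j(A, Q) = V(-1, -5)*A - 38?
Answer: -38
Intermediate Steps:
V(S, B) = 4*B
j(A, Q) = -38 - 20*A (j(A, Q) = (4*(-5))*A - 38 = -20*A - 38 = -38 - 20*A)
(j(4, 22) - 2969) + 3049 = ((-38 - 20*4) - 2969) + 3049 = ((-38 - 80) - 2969) + 3049 = (-118 - 2969) + 3049 = -3087 + 3049 = -38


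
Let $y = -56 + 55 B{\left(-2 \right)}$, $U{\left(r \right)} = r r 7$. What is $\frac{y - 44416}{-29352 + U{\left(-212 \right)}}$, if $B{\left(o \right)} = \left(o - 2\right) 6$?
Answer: $- \frac{5724}{35657} \approx -0.16053$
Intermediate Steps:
$U{\left(r \right)} = 7 r^{2}$ ($U{\left(r \right)} = r^{2} \cdot 7 = 7 r^{2}$)
$B{\left(o \right)} = -12 + 6 o$ ($B{\left(o \right)} = \left(-2 + o\right) 6 = -12 + 6 o$)
$y = -1376$ ($y = -56 + 55 \left(-12 + 6 \left(-2\right)\right) = -56 + 55 \left(-12 - 12\right) = -56 + 55 \left(-24\right) = -56 - 1320 = -1376$)
$\frac{y - 44416}{-29352 + U{\left(-212 \right)}} = \frac{-1376 - 44416}{-29352 + 7 \left(-212\right)^{2}} = - \frac{45792}{-29352 + 7 \cdot 44944} = - \frac{45792}{-29352 + 314608} = - \frac{45792}{285256} = \left(-45792\right) \frac{1}{285256} = - \frac{5724}{35657}$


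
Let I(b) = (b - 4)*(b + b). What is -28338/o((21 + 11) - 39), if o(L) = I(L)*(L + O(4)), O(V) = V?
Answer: 4723/77 ≈ 61.338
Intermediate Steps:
I(b) = 2*b*(-4 + b) (I(b) = (-4 + b)*(2*b) = 2*b*(-4 + b))
o(L) = 2*L*(-4 + L)*(4 + L) (o(L) = (2*L*(-4 + L))*(L + 4) = (2*L*(-4 + L))*(4 + L) = 2*L*(-4 + L)*(4 + L))
-28338/o((21 + 11) - 39) = -28338*1/(2*(-16 + ((21 + 11) - 39)**2)*((21 + 11) - 39)) = -28338*1/(2*(-16 + (32 - 39)**2)*(32 - 39)) = -28338*(-1/(14*(-16 + (-7)**2))) = -28338*(-1/(14*(-16 + 49))) = -28338/(2*(-7)*33) = -28338/(-462) = -28338*(-1/462) = 4723/77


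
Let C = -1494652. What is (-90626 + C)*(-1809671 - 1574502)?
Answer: 5364855005094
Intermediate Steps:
(-90626 + C)*(-1809671 - 1574502) = (-90626 - 1494652)*(-1809671 - 1574502) = -1585278*(-3384173) = 5364855005094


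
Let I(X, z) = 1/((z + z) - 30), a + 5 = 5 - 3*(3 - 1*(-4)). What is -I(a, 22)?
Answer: -1/14 ≈ -0.071429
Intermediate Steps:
a = -21 (a = -5 + (5 - 3*(3 - 1*(-4))) = -5 + (5 - 3*(3 + 4)) = -5 + (5 - 3*7) = -5 + (5 - 21) = -5 - 16 = -21)
I(X, z) = 1/(-30 + 2*z) (I(X, z) = 1/(2*z - 30) = 1/(-30 + 2*z))
-I(a, 22) = -1/(2*(-15 + 22)) = -1/(2*7) = -1*1/14 = -1/14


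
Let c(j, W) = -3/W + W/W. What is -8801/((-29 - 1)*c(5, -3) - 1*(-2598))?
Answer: -8801/2538 ≈ -3.4677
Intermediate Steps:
c(j, W) = 1 - 3/W (c(j, W) = -3/W + 1 = 1 - 3/W)
-8801/((-29 - 1)*c(5, -3) - 1*(-2598)) = -8801/((-29 - 1)*((-3 - 3)/(-3)) - 1*(-2598)) = -8801/(-(-10)*(-6) + 2598) = -8801/(-30*2 + 2598) = -8801/(-60 + 2598) = -8801/2538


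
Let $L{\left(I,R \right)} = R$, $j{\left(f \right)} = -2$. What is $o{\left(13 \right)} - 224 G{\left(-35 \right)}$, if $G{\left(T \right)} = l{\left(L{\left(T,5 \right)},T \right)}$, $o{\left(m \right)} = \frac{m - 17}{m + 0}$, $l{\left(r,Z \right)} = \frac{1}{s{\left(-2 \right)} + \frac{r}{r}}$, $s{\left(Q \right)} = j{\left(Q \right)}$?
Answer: $\frac{2908}{13} \approx 223.69$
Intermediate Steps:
$s{\left(Q \right)} = -2$
$l{\left(r,Z \right)} = -1$ ($l{\left(r,Z \right)} = \frac{1}{-2 + \frac{r}{r}} = \frac{1}{-2 + 1} = \frac{1}{-1} = -1$)
$o{\left(m \right)} = \frac{-17 + m}{m}$
$G{\left(T \right)} = -1$
$o{\left(13 \right)} - 224 G{\left(-35 \right)} = \frac{-17 + 13}{13} - -224 = \frac{1}{13} \left(-4\right) + 224 = - \frac{4}{13} + 224 = \frac{2908}{13}$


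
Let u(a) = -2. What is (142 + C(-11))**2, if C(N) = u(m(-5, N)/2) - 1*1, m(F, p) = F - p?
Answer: 19321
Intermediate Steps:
C(N) = -3 (C(N) = -2 - 1*1 = -2 - 1 = -3)
(142 + C(-11))**2 = (142 - 3)**2 = 139**2 = 19321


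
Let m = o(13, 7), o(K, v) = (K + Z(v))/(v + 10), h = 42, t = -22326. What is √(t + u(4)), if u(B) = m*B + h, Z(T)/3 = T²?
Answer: 2*I*√1607299/17 ≈ 149.15*I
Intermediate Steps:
Z(T) = 3*T²
o(K, v) = (K + 3*v²)/(10 + v) (o(K, v) = (K + 3*v²)/(v + 10) = (K + 3*v²)/(10 + v))
m = 160/17 (m = (13 + 3*7²)/(10 + 7) = (13 + 3*49)/17 = (13 + 147)/17 = (1/17)*160 = 160/17 ≈ 9.4118)
u(B) = 42 + 160*B/17 (u(B) = 160*B/17 + 42 = 42 + 160*B/17)
√(t + u(4)) = √(-22326 + (42 + (160/17)*4)) = √(-22326 + (42 + 640/17)) = √(-22326 + 1354/17) = √(-378188/17) = 2*I*√1607299/17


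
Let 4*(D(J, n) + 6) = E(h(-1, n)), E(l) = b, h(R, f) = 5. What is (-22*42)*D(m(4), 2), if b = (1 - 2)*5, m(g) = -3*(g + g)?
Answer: 6699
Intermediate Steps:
m(g) = -6*g
b = -5 (b = -1*5 = -5)
E(l) = -5
D(J, n) = -29/4 (D(J, n) = -6 + (1/4)*(-5) = -6 - 5/4 = -29/4)
(-22*42)*D(m(4), 2) = -22*42*(-29/4) = -924*(-29/4) = 6699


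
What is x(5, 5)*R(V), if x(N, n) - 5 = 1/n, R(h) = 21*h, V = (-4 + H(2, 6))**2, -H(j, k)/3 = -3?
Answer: 2730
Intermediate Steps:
H(j, k) = 9 (H(j, k) = -3*(-3) = 9)
V = 25 (V = (-4 + 9)**2 = 5**2 = 25)
x(N, n) = 5 + 1/n
x(5, 5)*R(V) = (5 + 1/5)*(21*25) = (5 + 1/5)*525 = (26/5)*525 = 2730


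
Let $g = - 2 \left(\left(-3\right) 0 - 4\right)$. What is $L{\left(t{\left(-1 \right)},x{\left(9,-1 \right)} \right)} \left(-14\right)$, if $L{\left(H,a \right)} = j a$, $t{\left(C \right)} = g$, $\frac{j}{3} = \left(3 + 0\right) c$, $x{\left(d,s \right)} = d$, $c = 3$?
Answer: $-3402$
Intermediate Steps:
$j = 27$ ($j = 3 \left(3 + 0\right) 3 = 3 \cdot 3 \cdot 3 = 3 \cdot 9 = 27$)
$g = 8$ ($g = - 2 \left(0 - 4\right) = \left(-2\right) \left(-4\right) = 8$)
$t{\left(C \right)} = 8$
$L{\left(H,a \right)} = 27 a$
$L{\left(t{\left(-1 \right)},x{\left(9,-1 \right)} \right)} \left(-14\right) = 27 \cdot 9 \left(-14\right) = 243 \left(-14\right) = -3402$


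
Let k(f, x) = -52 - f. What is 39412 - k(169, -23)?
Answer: 39633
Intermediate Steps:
39412 - k(169, -23) = 39412 - (-52 - 1*169) = 39412 - (-52 - 169) = 39412 - 1*(-221) = 39412 + 221 = 39633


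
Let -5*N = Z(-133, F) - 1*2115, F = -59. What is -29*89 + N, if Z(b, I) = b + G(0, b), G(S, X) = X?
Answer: -10524/5 ≈ -2104.8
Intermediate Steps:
Z(b, I) = 2*b (Z(b, I) = b + b = 2*b)
N = 2381/5 (N = -(2*(-133) - 1*2115)/5 = -(-266 - 2115)/5 = -⅕*(-2381) = 2381/5 ≈ 476.20)
-29*89 + N = -29*89 + 2381/5 = -2581 + 2381/5 = -10524/5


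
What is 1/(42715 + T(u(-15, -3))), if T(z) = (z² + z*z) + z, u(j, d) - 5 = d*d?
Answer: 1/43121 ≈ 2.3191e-5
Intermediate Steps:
u(j, d) = 5 + d² (u(j, d) = 5 + d*d = 5 + d²)
T(z) = z + 2*z² (T(z) = (z² + z²) + z = 2*z² + z = z + 2*z²)
1/(42715 + T(u(-15, -3))) = 1/(42715 + (5 + (-3)²)*(1 + 2*(5 + (-3)²))) = 1/(42715 + (5 + 9)*(1 + 2*(5 + 9))) = 1/(42715 + 14*(1 + 2*14)) = 1/(42715 + 14*(1 + 28)) = 1/(42715 + 14*29) = 1/(42715 + 406) = 1/43121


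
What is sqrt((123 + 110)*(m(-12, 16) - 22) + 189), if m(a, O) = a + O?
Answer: 3*I*sqrt(445) ≈ 63.285*I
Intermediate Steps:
m(a, O) = O + a
sqrt((123 + 110)*(m(-12, 16) - 22) + 189) = sqrt((123 + 110)*((16 - 12) - 22) + 189) = sqrt(233*(4 - 22) + 189) = sqrt(233*(-18) + 189) = sqrt(-4194 + 189) = sqrt(-4005) = 3*I*sqrt(445)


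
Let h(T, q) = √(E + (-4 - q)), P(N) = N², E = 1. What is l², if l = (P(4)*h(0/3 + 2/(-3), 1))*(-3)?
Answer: -9216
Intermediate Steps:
h(T, q) = √(-3 - q) (h(T, q) = √(1 + (-4 - q)) = √(-3 - q))
l = -96*I (l = (4²*√(-3 - 1*1))*(-3) = (16*√(-3 - 1))*(-3) = (16*√(-4))*(-3) = (16*(2*I))*(-3) = (32*I)*(-3) = -96*I ≈ -96.0*I)
l² = (-96*I)² = -9216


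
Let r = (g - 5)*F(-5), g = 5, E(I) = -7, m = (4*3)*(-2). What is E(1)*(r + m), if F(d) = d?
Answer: 168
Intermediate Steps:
m = -24 (m = 12*(-2) = -24)
r = 0 (r = (5 - 5)*(-5) = 0*(-5) = 0)
E(1)*(r + m) = -7*(0 - 24) = -7*(-24) = 168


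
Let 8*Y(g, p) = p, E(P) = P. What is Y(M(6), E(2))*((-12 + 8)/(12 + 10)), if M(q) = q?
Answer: -1/22 ≈ -0.045455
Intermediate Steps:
Y(g, p) = p/8
Y(M(6), E(2))*((-12 + 8)/(12 + 10)) = ((⅛)*2)*((-12 + 8)/(12 + 10)) = (-4/22)/4 = (-4*1/22)/4 = (¼)*(-2/11) = -1/22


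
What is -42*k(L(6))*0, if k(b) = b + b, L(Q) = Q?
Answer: 0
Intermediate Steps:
k(b) = 2*b
-42*k(L(6))*0 = -42*2*6*0 = -504*0 = -42*0 = 0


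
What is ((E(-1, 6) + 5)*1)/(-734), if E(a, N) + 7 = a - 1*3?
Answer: 3/367 ≈ 0.0081744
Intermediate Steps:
E(a, N) = -10 + a (E(a, N) = -7 + (a - 1*3) = -7 + (a - 3) = -7 + (-3 + a) = -10 + a)
((E(-1, 6) + 5)*1)/(-734) = (((-10 - 1) + 5)*1)/(-734) = ((-11 + 5)*1)*(-1/734) = -6*1*(-1/734) = -6*(-1/734) = 3/367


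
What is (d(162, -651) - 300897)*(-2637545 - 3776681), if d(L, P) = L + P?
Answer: 1933157917236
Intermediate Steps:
(d(162, -651) - 300897)*(-2637545 - 3776681) = ((162 - 651) - 300897)*(-2637545 - 3776681) = (-489 - 300897)*(-6414226) = -301386*(-6414226) = 1933157917236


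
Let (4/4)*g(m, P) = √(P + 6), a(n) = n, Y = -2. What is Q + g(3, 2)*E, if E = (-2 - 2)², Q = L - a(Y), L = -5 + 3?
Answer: 32*√2 ≈ 45.255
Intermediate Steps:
L = -2
g(m, P) = √(6 + P) (g(m, P) = √(P + 6) = √(6 + P))
Q = 0 (Q = -2 - 1*(-2) = -2 + 2 = 0)
E = 16 (E = (-4)² = 16)
Q + g(3, 2)*E = 0 + √(6 + 2)*16 = 0 + √8*16 = 0 + (2*√2)*16 = 0 + 32*√2 = 32*√2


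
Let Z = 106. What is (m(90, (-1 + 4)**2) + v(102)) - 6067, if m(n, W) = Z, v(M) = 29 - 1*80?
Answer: -6012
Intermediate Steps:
v(M) = -51 (v(M) = 29 - 80 = -51)
m(n, W) = 106
(m(90, (-1 + 4)**2) + v(102)) - 6067 = (106 - 51) - 6067 = 55 - 6067 = -6012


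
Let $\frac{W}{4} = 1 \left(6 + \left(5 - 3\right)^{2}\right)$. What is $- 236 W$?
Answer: $-9440$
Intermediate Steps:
$W = 40$ ($W = 4 \cdot 1 \left(6 + \left(5 - 3\right)^{2}\right) = 4 \cdot 1 \left(6 + 2^{2}\right) = 4 \cdot 1 \left(6 + 4\right) = 4 \cdot 1 \cdot 10 = 4 \cdot 10 = 40$)
$- 236 W = \left(-236\right) 40 = -9440$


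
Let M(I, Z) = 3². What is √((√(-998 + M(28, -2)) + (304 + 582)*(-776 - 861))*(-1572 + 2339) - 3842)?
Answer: √(-1112446836 + 767*I*√989) ≈ 0.4 + 33353.0*I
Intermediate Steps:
M(I, Z) = 9
√((√(-998 + M(28, -2)) + (304 + 582)*(-776 - 861))*(-1572 + 2339) - 3842) = √((√(-998 + 9) + (304 + 582)*(-776 - 861))*(-1572 + 2339) - 3842) = √((√(-989) + 886*(-1637))*767 - 3842) = √((I*√989 - 1450382)*767 - 3842) = √((-1450382 + I*√989)*767 - 3842) = √((-1112442994 + 767*I*√989) - 3842) = √(-1112446836 + 767*I*√989)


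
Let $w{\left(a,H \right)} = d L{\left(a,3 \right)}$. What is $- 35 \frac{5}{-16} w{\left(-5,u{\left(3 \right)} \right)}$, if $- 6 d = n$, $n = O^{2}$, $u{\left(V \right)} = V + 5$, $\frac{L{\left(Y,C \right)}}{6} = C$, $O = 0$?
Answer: $0$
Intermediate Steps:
$L{\left(Y,C \right)} = 6 C$
$u{\left(V \right)} = 5 + V$
$n = 0$ ($n = 0^{2} = 0$)
$d = 0$ ($d = \left(- \frac{1}{6}\right) 0 = 0$)
$w{\left(a,H \right)} = 0$ ($w{\left(a,H \right)} = 0 \cdot 6 \cdot 3 = 0 \cdot 18 = 0$)
$- 35 \frac{5}{-16} w{\left(-5,u{\left(3 \right)} \right)} = - 35 \frac{5}{-16} \cdot 0 = - 35 \cdot 5 \left(- \frac{1}{16}\right) 0 = \left(-35\right) \left(- \frac{5}{16}\right) 0 = \frac{175}{16} \cdot 0 = 0$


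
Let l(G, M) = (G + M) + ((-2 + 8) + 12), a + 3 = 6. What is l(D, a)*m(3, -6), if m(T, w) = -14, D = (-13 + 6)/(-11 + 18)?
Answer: -280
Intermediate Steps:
a = 3 (a = -3 + 6 = 3)
D = -1 (D = -7/7 = -7*1/7 = -1)
l(G, M) = 18 + G + M (l(G, M) = (G + M) + (6 + 12) = (G + M) + 18 = 18 + G + M)
l(D, a)*m(3, -6) = (18 - 1 + 3)*(-14) = 20*(-14) = -280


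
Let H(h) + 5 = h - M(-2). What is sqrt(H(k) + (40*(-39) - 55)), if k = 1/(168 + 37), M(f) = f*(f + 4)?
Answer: I*sqrt(67912195)/205 ≈ 40.199*I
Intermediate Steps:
M(f) = f*(4 + f)
k = 1/205 ≈ 0.0048781
H(h) = -1 + h (H(h) = -5 + (h - (-2)*(4 - 2)) = -5 + (h - (-2)*2) = -5 + (h - 1*(-4)) = -5 + (h + 4) = -5 + (4 + h) = -1 + h)
sqrt(H(k) + (40*(-39) - 55)) = sqrt((-1 + 1/205) + (40*(-39) - 55)) = sqrt(-204/205 + (-1560 - 55)) = sqrt(-204/205 - 1615) = sqrt(-331279/205) = I*sqrt(67912195)/205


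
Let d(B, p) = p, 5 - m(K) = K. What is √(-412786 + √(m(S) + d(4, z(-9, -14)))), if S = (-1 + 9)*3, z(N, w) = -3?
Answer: √(-412786 + I*√22) ≈ 0.004 + 642.48*I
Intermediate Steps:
S = 24 (S = 8*3 = 24)
m(K) = 5 - K
√(-412786 + √(m(S) + d(4, z(-9, -14)))) = √(-412786 + √((5 - 1*24) - 3)) = √(-412786 + √((5 - 24) - 3)) = √(-412786 + √(-19 - 3)) = √(-412786 + √(-22)) = √(-412786 + I*√22)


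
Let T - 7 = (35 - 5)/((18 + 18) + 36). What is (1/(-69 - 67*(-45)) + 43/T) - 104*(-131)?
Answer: 7423878329/544680 ≈ 13630.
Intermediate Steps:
T = 89/12 (T = 7 + (35 - 5)/((18 + 18) + 36) = 7 + 30/(36 + 36) = 7 + 30/72 = 7 + 30*(1/72) = 7 + 5/12 = 89/12 ≈ 7.4167)
(1/(-69 - 67*(-45)) + 43/T) - 104*(-131) = (1/(-69 - 67*(-45)) + 43/(89/12)) - 104*(-131) = (-1/45/(-136) + 43*(12/89)) + 13624 = (-1/136*(-1/45) + 516/89) + 13624 = (1/6120 + 516/89) + 13624 = 3158009/544680 + 13624 = 7423878329/544680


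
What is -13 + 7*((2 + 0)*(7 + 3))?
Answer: 127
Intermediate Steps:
-13 + 7*((2 + 0)*(7 + 3)) = -13 + 7*(2*10) = -13 + 7*20 = -13 + 140 = 127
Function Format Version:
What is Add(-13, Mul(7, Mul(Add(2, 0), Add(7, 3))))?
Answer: 127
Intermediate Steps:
Add(-13, Mul(7, Mul(Add(2, 0), Add(7, 3)))) = Add(-13, Mul(7, Mul(2, 10))) = Add(-13, Mul(7, 20)) = Add(-13, 140) = 127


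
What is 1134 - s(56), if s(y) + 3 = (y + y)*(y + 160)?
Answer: -23055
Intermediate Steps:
s(y) = -3 + 2*y*(160 + y) (s(y) = -3 + (y + y)*(y + 160) = -3 + (2*y)*(160 + y) = -3 + 2*y*(160 + y))
1134 - s(56) = 1134 - (-3 + 2*56² + 320*56) = 1134 - (-3 + 2*3136 + 17920) = 1134 - (-3 + 6272 + 17920) = 1134 - 1*24189 = 1134 - 24189 = -23055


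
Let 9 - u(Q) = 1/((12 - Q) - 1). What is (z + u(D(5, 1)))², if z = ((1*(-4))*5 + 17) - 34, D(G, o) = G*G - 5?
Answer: 63001/81 ≈ 777.79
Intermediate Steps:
D(G, o) = -5 + G² (D(G, o) = G² - 5 = -5 + G²)
u(Q) = 9 - 1/(11 - Q) (u(Q) = 9 - 1/((12 - Q) - 1) = 9 - 1/(11 - Q))
z = -37 (z = (-4*5 + 17) - 34 = (-20 + 17) - 34 = -3 - 34 = -37)
(z + u(D(5, 1)))² = (-37 + (-98 + 9*(-5 + 5²))/(-11 + (-5 + 5²)))² = (-37 + (-98 + 9*(-5 + 25))/(-11 + (-5 + 25)))² = (-37 + (-98 + 9*20)/(-11 + 20))² = (-37 + (-98 + 180)/9)² = (-37 + (⅑)*82)² = (-37 + 82/9)² = (-251/9)² = 63001/81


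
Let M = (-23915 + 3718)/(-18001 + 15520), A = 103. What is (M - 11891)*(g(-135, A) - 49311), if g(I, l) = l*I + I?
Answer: 622558174758/827 ≈ 7.5279e+8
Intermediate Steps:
g(I, l) = I + I*l (g(I, l) = I*l + I = I + I*l)
M = 20197/2481 (M = -20197/(-2481) = -20197*(-1/2481) = 20197/2481 ≈ 8.1407)
(M - 11891)*(g(-135, A) - 49311) = (20197/2481 - 11891)*(-135*(1 + 103) - 49311) = -29481374*(-135*104 - 49311)/2481 = -29481374*(-14040 - 49311)/2481 = -29481374/2481*(-63351) = 622558174758/827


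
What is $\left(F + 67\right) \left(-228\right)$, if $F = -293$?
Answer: $51528$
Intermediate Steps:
$\left(F + 67\right) \left(-228\right) = \left(-293 + 67\right) \left(-228\right) = \left(-226\right) \left(-228\right) = 51528$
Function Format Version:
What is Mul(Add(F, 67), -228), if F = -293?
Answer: 51528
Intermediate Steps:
Mul(Add(F, 67), -228) = Mul(Add(-293, 67), -228) = Mul(-226, -228) = 51528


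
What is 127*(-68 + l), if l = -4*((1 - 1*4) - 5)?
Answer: -4572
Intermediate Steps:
l = 32 (l = -4*((1 - 4) - 5) = -4*(-3 - 5) = -4*(-8) = 32)
127*(-68 + l) = 127*(-68 + 32) = 127*(-36) = -4572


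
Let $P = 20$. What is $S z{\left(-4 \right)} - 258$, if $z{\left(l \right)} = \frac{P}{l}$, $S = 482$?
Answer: $-2668$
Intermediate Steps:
$z{\left(l \right)} = \frac{20}{l}$
$S z{\left(-4 \right)} - 258 = 482 \frac{20}{-4} - 258 = 482 \cdot 20 \left(- \frac{1}{4}\right) - 258 = 482 \left(-5\right) - 258 = -2410 - 258 = -2668$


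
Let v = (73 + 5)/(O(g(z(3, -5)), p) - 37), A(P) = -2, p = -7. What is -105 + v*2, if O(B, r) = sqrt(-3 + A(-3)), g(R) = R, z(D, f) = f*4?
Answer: -25007/229 - 26*I*sqrt(5)/229 ≈ -109.2 - 0.25388*I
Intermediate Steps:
z(D, f) = 4*f
O(B, r) = I*sqrt(5) (O(B, r) = sqrt(-3 - 2) = sqrt(-5) = I*sqrt(5))
v = 78/(-37 + I*sqrt(5)) (v = (73 + 5)/(I*sqrt(5) - 37) = 78/(-37 + I*sqrt(5)) ≈ -2.1004 - 0.12694*I)
-105 + v*2 = -105 + (-481/229 - 13*I*sqrt(5)/229)*2 = -105 + (-962/229 - 26*I*sqrt(5)/229) = -25007/229 - 26*I*sqrt(5)/229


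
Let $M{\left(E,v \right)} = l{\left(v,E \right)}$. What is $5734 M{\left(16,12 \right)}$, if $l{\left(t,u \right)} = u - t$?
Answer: $22936$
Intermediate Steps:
$M{\left(E,v \right)} = E - v$
$5734 M{\left(16,12 \right)} = 5734 \left(16 - 12\right) = 5734 \cdot 4 = 22936$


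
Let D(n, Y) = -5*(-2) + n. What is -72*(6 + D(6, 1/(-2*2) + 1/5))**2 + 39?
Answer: -34809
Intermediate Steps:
D(n, Y) = 10 + n
-72*(6 + D(6, 1/(-2*2) + 1/5))**2 + 39 = -72*(6 + (10 + 6))**2 + 39 = -72*(6 + 16)**2 + 39 = -72*22**2 + 39 = -72*484 + 39 = -34848 + 39 = -34809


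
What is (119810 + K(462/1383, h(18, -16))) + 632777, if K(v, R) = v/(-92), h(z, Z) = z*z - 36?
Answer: 15959359845/21206 ≈ 7.5259e+5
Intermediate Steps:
h(z, Z) = -36 + z**2 (h(z, Z) = z**2 - 36 = -36 + z**2)
K(v, R) = -v/92 (K(v, R) = v*(-1/92) = -v/92)
(119810 + K(462/1383, h(18, -16))) + 632777 = (119810 - 231/(46*1383)) + 632777 = (119810 - 1/92*154/461) + 632777 = (119810 - 77/21206) + 632777 = 2540690783/21206 + 632777 = 15959359845/21206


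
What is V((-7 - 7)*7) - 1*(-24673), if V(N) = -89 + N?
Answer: 24486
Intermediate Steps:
V((-7 - 7)*7) - 1*(-24673) = (-89 + (-7 - 7)*7) - 1*(-24673) = (-89 - 14*7) + 24673 = (-89 - 98) + 24673 = -187 + 24673 = 24486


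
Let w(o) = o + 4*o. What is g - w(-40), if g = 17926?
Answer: 18126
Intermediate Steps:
w(o) = 5*o
g - w(-40) = 17926 - 5*(-40) = 17926 - 1*(-200) = 17926 + 200 = 18126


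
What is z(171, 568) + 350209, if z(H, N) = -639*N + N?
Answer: -12175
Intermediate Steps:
z(H, N) = -638*N
z(171, 568) + 350209 = -638*568 + 350209 = -362384 + 350209 = -12175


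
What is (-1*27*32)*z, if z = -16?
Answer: 13824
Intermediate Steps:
(-1*27*32)*z = (-1*27*32)*(-16) = -27*32*(-16) = -864*(-16) = 13824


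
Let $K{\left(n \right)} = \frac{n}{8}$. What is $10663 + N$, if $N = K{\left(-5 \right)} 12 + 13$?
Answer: $\frac{21337}{2} \approx 10669.0$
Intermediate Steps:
$K{\left(n \right)} = \frac{n}{8}$ ($K{\left(n \right)} = n \frac{1}{8} = \frac{n}{8}$)
$N = \frac{11}{2}$ ($N = \frac{1}{8} \left(-5\right) 12 + 13 = \left(- \frac{5}{8}\right) 12 + 13 = - \frac{15}{2} + 13 = \frac{11}{2} \approx 5.5$)
$10663 + N = 10663 + \frac{11}{2} = \frac{21337}{2}$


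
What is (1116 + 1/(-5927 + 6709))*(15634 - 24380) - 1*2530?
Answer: -3817363179/391 ≈ -9.7631e+6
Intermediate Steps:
(1116 + 1/(-5927 + 6709))*(15634 - 24380) - 1*2530 = (1116 + 1/782)*(-8746) - 2530 = (872713/782)*(-8746) - 2530 = -3816373949/391 - 2530 = -3817363179/391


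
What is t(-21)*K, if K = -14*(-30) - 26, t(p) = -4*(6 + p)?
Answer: 23640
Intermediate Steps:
t(p) = -24 - 4*p
K = 394 (K = 420 - 26 = 394)
t(-21)*K = (-24 - 4*(-21))*394 = (-24 + 84)*394 = 60*394 = 23640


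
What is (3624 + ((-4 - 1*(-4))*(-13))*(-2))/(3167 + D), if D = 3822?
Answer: 3624/6989 ≈ 0.51853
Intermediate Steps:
(3624 + ((-4 - 1*(-4))*(-13))*(-2))/(3167 + D) = (3624 + ((-4 - 1*(-4))*(-13))*(-2))/(3167 + 3822) = (3624 + ((-4 + 4)*(-13))*(-2))/6989 = (3624 + (0*(-13))*(-2))*(1/6989) = (3624 + 0*(-2))*(1/6989) = (3624 + 0)*(1/6989) = 3624*(1/6989) = 3624/6989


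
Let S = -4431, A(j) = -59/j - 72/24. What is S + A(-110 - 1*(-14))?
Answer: -425605/96 ≈ -4433.4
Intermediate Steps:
A(j) = -3 - 59/j (A(j) = -59/j - 72*1/24 = -59/j - 3 = -3 - 59/j)
S + A(-110 - 1*(-14)) = -4431 + (-3 - 59/(-110 - 1*(-14))) = -4431 + (-3 - 59/(-110 + 14)) = -4431 + (-3 - 59/(-96)) = -4431 + (-3 - 59*(-1/96)) = -4431 + (-3 + 59/96) = -4431 - 229/96 = -425605/96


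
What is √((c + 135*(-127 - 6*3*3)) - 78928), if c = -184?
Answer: I*√103547 ≈ 321.79*I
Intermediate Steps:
√((c + 135*(-127 - 6*3*3)) - 78928) = √((-184 + 135*(-127 - 6*3*3)) - 78928) = √((-184 + 135*(-127 - 18*3)) - 78928) = √((-184 + 135*(-127 - 1*54)) - 78928) = √((-184 + 135*(-127 - 54)) - 78928) = √((-184 + 135*(-181)) - 78928) = √((-184 - 24435) - 78928) = √(-24619 - 78928) = √(-103547) = I*√103547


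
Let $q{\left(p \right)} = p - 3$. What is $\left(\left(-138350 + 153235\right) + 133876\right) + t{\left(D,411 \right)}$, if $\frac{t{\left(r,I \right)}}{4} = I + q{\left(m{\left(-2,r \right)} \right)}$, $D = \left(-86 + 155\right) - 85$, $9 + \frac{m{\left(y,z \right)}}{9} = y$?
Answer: $149997$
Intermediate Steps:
$m{\left(y,z \right)} = -81 + 9 y$
$q{\left(p \right)} = -3 + p$ ($q{\left(p \right)} = p - 3 = -3 + p$)
$D = -16$ ($D = 69 - 85 = -16$)
$t{\left(r,I \right)} = -408 + 4 I$ ($t{\left(r,I \right)} = 4 \left(I + \left(-3 + \left(-81 + 9 \left(-2\right)\right)\right)\right) = 4 \left(I - 102\right) = 4 \left(-102 + I\right) = -408 + 4 I$)
$\left(\left(-138350 + 153235\right) + 133876\right) + t{\left(D,411 \right)} = \left(\left(-138350 + 153235\right) + 133876\right) + \left(-408 + 4 \cdot 411\right) = \left(14885 + 133876\right) + \left(-408 + 1644\right) = 148761 + 1236 = 149997$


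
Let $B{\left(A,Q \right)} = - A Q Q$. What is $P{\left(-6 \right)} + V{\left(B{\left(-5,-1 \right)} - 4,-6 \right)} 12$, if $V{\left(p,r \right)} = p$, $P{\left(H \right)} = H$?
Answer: $6$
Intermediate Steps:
$B{\left(A,Q \right)} = - A Q^{2}$
$P{\left(-6 \right)} + V{\left(B{\left(-5,-1 \right)} - 4,-6 \right)} 12 = -6 + \left(\left(-1\right) \left(-5\right) \left(-1\right)^{2} - 4\right) 12 = -6 + \left(\left(-1\right) \left(-5\right) 1 - 4\right) 12 = -6 + \left(5 - 4\right) 12 = -6 + 1 \cdot 12 = -6 + 12 = 6$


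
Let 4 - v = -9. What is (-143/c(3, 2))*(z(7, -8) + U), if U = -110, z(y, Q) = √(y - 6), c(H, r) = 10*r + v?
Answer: 1417/3 ≈ 472.33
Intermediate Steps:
v = 13 (v = 4 - 1*(-9) = 4 + 9 = 13)
c(H, r) = 13 + 10*r (c(H, r) = 10*r + 13 = 13 + 10*r)
z(y, Q) = √(-6 + y)
(-143/c(3, 2))*(z(7, -8) + U) = (-143/(13 + 10*2))*(√(-6 + 7) - 110) = (-143/(13 + 20))*(√1 - 110) = (-143/33)*(1 - 110) = -143*1/33*(-109) = -13/3*(-109) = 1417/3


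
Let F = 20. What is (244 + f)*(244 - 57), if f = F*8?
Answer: 75548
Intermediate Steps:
f = 160 (f = 20*8 = 160)
(244 + f)*(244 - 57) = (244 + 160)*(244 - 57) = 404*187 = 75548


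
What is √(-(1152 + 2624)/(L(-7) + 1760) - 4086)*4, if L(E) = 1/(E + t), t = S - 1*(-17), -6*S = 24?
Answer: 4*I*√130988262/179 ≈ 255.75*I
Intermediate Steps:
S = -4 (S = -⅙*24 = -4)
t = 13 (t = -4 - 1*(-17) = -4 + 17 = 13)
L(E) = 1/(13 + E) (L(E) = 1/(E + 13) = 1/(13 + E))
√(-(1152 + 2624)/(L(-7) + 1760) - 4086)*4 = √(-(1152 + 2624)/(1/(13 - 7) + 1760) - 4086)*4 = √(-3776/(1/6 + 1760) - 4086)*4 = √(-3776/(⅙ + 1760) - 4086)*4 = √(-3776/10561/6 - 4086)*4 = √(-3776*6/10561 - 4086)*4 = √(-1*384/179 - 4086)*4 = √(-384/179 - 4086)*4 = √(-731778/179)*4 = (I*√130988262/179)*4 = 4*I*√130988262/179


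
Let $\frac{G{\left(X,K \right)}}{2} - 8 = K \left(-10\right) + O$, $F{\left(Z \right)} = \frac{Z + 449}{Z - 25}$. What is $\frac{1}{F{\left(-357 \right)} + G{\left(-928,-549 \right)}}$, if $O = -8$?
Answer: $\frac{191}{2097134} \approx 9.1077 \cdot 10^{-5}$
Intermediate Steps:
$F{\left(Z \right)} = \frac{449 + Z}{-25 + Z}$
$G{\left(X,K \right)} = - 20 K$ ($G{\left(X,K \right)} = 16 + 2 \left(K \left(-10\right) - 8\right) = 16 + 2 \left(- 10 K - 8\right) = 16 + 2 \left(-8 - 10 K\right) = 16 - \left(16 + 20 K\right) = - 20 K$)
$\frac{1}{F{\left(-357 \right)} + G{\left(-928,-549 \right)}} = \frac{1}{\frac{449 - 357}{-25 - 357} - -10980} = \frac{1}{\frac{1}{-382} \cdot 92 + 10980} = \frac{1}{\left(- \frac{1}{382}\right) 92 + 10980} = \frac{1}{- \frac{46}{191} + 10980} = \frac{1}{\frac{2097134}{191}} = \frac{191}{2097134}$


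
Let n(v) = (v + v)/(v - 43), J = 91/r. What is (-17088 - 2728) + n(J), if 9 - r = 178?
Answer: -5607921/283 ≈ -19816.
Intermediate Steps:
r = -169 (r = 9 - 1*178 = 9 - 178 = -169)
J = -7/13 (J = 91/(-169) = 91*(-1/169) = -7/13 ≈ -0.53846)
n(v) = 2*v/(-43 + v) (n(v) = (2*v)/(-43 + v) = 2*v/(-43 + v))
(-17088 - 2728) + n(J) = (-17088 - 2728) + 2*(-7/13)/(-43 - 7/13) = -19816 + 2*(-7/13)/(-566/13) = -19816 + 2*(-7/13)*(-13/566) = -19816 + 7/283 = -5607921/283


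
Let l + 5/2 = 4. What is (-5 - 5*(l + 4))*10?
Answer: -325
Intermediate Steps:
l = 3/2 (l = -5/2 + 4 = 3/2 ≈ 1.5000)
(-5 - 5*(l + 4))*10 = (-5 - 5*(3/2 + 4))*10 = (-5 - 5*11/2)*10 = (-5 - 55/2)*10 = -65/2*10 = -325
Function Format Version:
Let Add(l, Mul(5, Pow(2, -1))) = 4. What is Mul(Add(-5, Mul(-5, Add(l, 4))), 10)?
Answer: -325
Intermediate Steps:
l = Rational(3, 2) (l = Add(Rational(-5, 2), 4) = Rational(3, 2) ≈ 1.5000)
Mul(Add(-5, Mul(-5, Add(l, 4))), 10) = Mul(Add(-5, Mul(-5, Add(Rational(3, 2), 4))), 10) = Mul(Add(-5, Mul(-5, Rational(11, 2))), 10) = Mul(Add(-5, Rational(-55, 2)), 10) = Mul(Rational(-65, 2), 10) = -325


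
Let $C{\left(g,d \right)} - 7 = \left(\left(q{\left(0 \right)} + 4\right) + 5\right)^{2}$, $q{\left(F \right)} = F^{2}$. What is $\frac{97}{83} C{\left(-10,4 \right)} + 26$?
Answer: $\frac{10694}{83} \approx 128.84$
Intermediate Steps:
$C{\left(g,d \right)} = 88$ ($C{\left(g,d \right)} = 7 + \left(\left(0^{2} + 4\right) + 5\right)^{2} = 7 + \left(\left(0 + 4\right) + 5\right)^{2} = 7 + \left(4 + 5\right)^{2} = 7 + 9^{2} = 7 + 81 = 88$)
$\frac{97}{83} C{\left(-10,4 \right)} + 26 = \frac{97}{83} \cdot 88 + 26 = \frac{8536}{83} + 26 = \frac{10694}{83}$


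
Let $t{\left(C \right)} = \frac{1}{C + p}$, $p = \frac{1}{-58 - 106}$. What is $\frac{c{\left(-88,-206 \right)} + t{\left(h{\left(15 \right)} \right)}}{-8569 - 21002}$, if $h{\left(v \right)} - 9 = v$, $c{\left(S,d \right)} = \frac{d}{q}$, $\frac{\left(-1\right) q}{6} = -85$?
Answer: $\frac{72697}{5934456135} \approx 1.225 \cdot 10^{-5}$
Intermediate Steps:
$q = 510$ ($q = \left(-6\right) \left(-85\right) = 510$)
$c{\left(S,d \right)} = \frac{d}{510}$
$h{\left(v \right)} = 9 + v$
$p = - \frac{1}{164}$ ($p = \frac{1}{-164} = - \frac{1}{164} \approx -0.0060976$)
$t{\left(C \right)} = \frac{1}{- \frac{1}{164} + C}$ ($t{\left(C \right)} = \frac{1}{C - \frac{1}{164}} = \frac{1}{- \frac{1}{164} + C}$)
$\frac{c{\left(-88,-206 \right)} + t{\left(h{\left(15 \right)} \right)}}{-8569 - 21002} = \frac{\frac{1}{510} \left(-206\right) + \frac{164}{-1 + 164 \left(9 + 15\right)}}{-8569 - 21002} = \frac{- \frac{103}{255} + \frac{164}{-1 + 164 \cdot 24}}{-29571} = \left(- \frac{103}{255} + \frac{164}{-1 + 3936}\right) \left(- \frac{1}{29571}\right) = \left(- \frac{103}{255} + \frac{164}{3935}\right) \left(- \frac{1}{29571}\right) = \left(- \frac{72697}{200685}\right) \left(- \frac{1}{29571}\right) = \frac{72697}{5934456135}$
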